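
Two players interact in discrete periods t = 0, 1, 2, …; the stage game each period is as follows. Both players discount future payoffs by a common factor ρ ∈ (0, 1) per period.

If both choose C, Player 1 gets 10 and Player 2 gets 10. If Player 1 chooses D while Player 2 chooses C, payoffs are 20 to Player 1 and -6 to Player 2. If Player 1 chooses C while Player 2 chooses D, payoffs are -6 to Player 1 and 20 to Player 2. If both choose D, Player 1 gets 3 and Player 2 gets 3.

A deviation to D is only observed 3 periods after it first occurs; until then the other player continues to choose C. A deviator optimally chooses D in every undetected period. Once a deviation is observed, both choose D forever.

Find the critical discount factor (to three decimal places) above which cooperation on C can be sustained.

The best deviation is to choose D for all 3 undetected periods, earning 20 each, then 3 forever once detected.
Deviation value: 20(1−ρ^3)/(1−ρ) + 3ρ^3/(1−ρ); cooperation value: 10/(1−ρ).
IC: 10 ≥ 20(1−ρ^3) + 3ρ^3 = 20 − 17ρ^3.
So ρ^3 ≥ 10/17, giving ρ ≥ (10/17)^(1/3) ≈ 0.838.

0.838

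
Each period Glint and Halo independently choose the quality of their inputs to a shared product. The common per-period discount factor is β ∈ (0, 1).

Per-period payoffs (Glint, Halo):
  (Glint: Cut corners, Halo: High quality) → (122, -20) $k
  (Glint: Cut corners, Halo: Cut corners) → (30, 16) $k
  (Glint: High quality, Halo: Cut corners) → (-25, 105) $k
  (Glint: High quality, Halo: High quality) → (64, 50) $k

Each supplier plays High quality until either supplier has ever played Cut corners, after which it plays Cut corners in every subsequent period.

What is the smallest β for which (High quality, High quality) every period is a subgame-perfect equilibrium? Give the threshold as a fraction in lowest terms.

Glint's threshold: (122−64)/(122−30) = 29/46.
Halo's threshold: (105−50)/(105−16) = 55/89.
29/46 > 55/89, so Glint binds and β* = 29/46.

29/46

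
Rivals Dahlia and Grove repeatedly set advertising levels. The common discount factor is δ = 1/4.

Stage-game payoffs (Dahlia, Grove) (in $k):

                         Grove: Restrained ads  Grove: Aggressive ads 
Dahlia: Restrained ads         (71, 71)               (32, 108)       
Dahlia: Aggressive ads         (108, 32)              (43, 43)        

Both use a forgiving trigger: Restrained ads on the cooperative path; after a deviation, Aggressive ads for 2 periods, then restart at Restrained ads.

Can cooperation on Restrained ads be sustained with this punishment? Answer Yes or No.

No

A one-shot deviation gives 108 now, then 43 for 2 periods, then back to 71.
Gain from deviating: (108−71) today; loss: (71−43) in each of the next 2 periods.
No-deviation condition: (71−43)(δ+…+δ^2) ≥ 108−71, i.e. δ+…+δ^2 ≥ 37/28.
At δ = 1/4: δ+…+δ^2 = 0.3125 < 1.3214.
So cooperation is not sustainable.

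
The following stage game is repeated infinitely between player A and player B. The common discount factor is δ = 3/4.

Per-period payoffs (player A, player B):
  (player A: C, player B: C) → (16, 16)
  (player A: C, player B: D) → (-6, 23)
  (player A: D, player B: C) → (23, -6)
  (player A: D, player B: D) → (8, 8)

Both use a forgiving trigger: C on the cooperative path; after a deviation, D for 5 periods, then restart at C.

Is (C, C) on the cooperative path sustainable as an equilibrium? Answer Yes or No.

Yes

IC: δ+…+δ^5 ≥ (23−16)/(16−8) = 7/8.
At δ = 3/4: partial sum = 2.2881 ≥ 0.8750. Cooperation sustainable.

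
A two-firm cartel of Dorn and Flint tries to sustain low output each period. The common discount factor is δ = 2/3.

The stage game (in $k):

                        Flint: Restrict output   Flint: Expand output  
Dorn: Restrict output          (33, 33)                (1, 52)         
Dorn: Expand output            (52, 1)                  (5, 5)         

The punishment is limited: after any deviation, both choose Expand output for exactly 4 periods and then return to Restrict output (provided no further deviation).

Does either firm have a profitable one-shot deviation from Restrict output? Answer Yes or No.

No

A one-shot deviation gives 52 now, then 5 for 4 periods, then back to 33.
Gain from deviating: (52−33) today; loss: (33−5) in each of the next 4 periods.
No-deviation condition: (33−5)(δ+…+δ^4) ≥ 52−33, i.e. δ+…+δ^4 ≥ 19/28.
At δ = 2/3: δ+…+δ^4 = 1.6049 ≥ 0.6786.
So cooperation is sustainable.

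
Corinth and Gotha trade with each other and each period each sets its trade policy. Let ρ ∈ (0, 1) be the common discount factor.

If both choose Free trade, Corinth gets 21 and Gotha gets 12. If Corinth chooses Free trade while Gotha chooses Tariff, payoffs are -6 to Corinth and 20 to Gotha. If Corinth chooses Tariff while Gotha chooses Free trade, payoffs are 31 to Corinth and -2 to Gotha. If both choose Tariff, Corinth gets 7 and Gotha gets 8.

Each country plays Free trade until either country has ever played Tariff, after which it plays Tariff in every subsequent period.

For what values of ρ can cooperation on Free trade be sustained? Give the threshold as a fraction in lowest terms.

2/3

Corinth: cooperation gives 21 each period; deviation gives 31 once then 7 forever.
  21/(1−ρ) ≥ 31 + 7ρ/(1−ρ) ⇒ ρ ≥ 10/24 = 5/12.
Gotha: cooperation gives 12 each period; deviation gives 20 once then 8 forever.
  ρ ≥ 8/12 = 2/3.
Both must hold, so the binding constraint is Gotha's: ρ ≥ 2/3.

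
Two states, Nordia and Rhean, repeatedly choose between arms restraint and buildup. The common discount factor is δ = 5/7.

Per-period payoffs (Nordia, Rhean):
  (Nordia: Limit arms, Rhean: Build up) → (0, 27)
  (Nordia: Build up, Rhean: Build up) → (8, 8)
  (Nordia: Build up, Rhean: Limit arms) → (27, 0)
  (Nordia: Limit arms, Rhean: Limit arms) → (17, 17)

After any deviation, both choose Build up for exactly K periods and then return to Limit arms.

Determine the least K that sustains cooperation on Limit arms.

No profitable deviation requires (17−8)(δ+…+δ^K) ≥ 27−17, i.e. δ+…+δ^K ≥ 10/9 ≈ 1.1111.
With δ = 5/7, the partial sums are K=1: 0.7143, K=2: 1.2245.
K = 2 is the first length at which the sum reaches 1.1111.

2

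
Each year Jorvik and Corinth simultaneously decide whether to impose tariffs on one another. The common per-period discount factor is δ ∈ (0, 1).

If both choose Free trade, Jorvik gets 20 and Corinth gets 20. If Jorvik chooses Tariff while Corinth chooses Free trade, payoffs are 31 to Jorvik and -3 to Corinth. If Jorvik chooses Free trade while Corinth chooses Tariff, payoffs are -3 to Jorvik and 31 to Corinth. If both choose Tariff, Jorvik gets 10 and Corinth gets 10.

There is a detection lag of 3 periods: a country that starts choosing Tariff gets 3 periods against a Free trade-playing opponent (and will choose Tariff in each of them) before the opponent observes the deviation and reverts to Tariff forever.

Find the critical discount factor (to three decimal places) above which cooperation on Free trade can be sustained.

The best deviation is to choose Tariff for all 3 undetected periods, earning 31 each, then 10 forever once detected.
Deviation value: 31(1−δ^3)/(1−δ) + 10δ^3/(1−δ); cooperation value: 20/(1−δ).
IC: 20 ≥ 31(1−δ^3) + 10δ^3 = 31 − 21δ^3.
So δ^3 ≥ 11/21, giving δ ≥ (11/21)^(1/3) ≈ 0.806.

0.806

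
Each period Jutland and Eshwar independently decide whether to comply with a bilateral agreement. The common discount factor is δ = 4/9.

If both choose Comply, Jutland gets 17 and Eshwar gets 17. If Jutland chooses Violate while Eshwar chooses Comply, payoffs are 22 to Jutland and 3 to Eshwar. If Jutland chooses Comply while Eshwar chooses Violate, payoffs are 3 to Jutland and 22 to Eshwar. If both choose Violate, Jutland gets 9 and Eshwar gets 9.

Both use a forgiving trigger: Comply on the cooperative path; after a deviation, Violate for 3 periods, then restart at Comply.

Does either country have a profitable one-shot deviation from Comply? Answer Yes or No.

IC: δ+…+δ^3 ≥ (22−17)/(17−9) = 5/8.
At δ = 4/9: partial sum = 0.7298 ≥ 0.6250. Cooperation sustainable.

No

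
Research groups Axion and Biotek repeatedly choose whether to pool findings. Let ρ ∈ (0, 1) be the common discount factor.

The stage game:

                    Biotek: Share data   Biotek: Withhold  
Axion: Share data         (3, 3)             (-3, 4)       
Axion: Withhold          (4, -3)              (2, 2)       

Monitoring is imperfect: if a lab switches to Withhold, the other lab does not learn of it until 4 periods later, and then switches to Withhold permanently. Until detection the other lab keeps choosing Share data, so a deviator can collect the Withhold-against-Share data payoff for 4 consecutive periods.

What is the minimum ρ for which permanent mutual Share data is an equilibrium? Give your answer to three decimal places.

Deviating for the 4 undetected periods gains 4−3 = 1 per period over cooperation, then loses 3−2 = 1 per period forever once punishment starts.
Gain: 1(1 + ρ + … + ρ^3); loss: 1·ρ^4/(1−ρ).
No profitable deviation ⇔ 1(1−ρ^4) ≤ 1·ρ^4, i.e. ρ^4 ≥ 1/(1+1) = 1/2.
Hence ρ ≥ (1/2)^(1/4) ≈ 0.841.

0.841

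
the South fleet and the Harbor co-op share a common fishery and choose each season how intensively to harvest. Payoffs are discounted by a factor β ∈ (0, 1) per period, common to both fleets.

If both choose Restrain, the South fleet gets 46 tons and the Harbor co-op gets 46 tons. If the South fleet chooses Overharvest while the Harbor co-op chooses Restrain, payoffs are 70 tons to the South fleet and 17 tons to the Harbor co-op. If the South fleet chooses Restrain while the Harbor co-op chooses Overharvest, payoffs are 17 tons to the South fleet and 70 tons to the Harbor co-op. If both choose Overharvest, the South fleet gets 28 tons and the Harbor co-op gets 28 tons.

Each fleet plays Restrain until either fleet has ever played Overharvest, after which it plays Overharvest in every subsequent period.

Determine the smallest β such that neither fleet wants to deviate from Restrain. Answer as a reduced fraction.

46/(1−β) ≥ 70 + 28β/(1−β)
46 ≥ 70 − 42β
β ≥ 24/42 = 4/7.

4/7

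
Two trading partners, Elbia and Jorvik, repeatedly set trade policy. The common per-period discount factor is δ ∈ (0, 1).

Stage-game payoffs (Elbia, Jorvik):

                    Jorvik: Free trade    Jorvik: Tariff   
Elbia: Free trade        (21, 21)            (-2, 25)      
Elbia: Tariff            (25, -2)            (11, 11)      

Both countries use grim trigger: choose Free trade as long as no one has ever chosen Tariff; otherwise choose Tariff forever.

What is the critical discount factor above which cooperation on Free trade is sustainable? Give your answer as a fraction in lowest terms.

2/7

One-period gain from deviating is 25 − 21 = 4. The loss is 21 − 11 = 10 in every subsequent period, with present value 10·δ/(1−δ).
Deviation is unprofitable when 10·δ/(1−δ) ≥ 4, i.e. δ/(1−δ) ≥ 2/5.
Equivalently δ ≥ 4/(4+10) = 2/7.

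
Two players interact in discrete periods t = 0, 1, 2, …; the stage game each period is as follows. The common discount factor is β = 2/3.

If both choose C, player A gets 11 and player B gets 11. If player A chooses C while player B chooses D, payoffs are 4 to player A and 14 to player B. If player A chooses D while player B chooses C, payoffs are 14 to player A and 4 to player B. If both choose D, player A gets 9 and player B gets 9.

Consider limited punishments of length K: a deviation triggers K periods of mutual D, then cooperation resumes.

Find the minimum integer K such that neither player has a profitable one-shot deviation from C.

Need Σ_{k=1}^{K} β^k ≥ (14−11)/(11−9) = 1.5000 at β = 2/3.
At K = 3 the sum is 1.4074 < 1.5000; at K = 4 it is 1.6049 ≥ 1.5000.
So the minimum punishment length is K = 4.

4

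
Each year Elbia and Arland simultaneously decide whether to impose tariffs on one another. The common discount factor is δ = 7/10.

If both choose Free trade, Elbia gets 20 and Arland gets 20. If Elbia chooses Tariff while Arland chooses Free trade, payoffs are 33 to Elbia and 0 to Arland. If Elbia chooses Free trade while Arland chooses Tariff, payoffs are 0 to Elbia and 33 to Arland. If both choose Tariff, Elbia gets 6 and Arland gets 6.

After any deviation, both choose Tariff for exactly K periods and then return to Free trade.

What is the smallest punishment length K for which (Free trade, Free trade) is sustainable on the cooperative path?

IC: δ(1−δ^K)/(1−δ) ≥ (33−20)/(20−6) = 13/14.
With δ = 7/10: need 1 − δ^K ≥ 13/14·(1−7/10)/(7/10), i.e. δ^K ≤ 0.6020.
Since (7/10)^1 = 0.7000 and (7/10)^2 = 0.4900, the smallest such K is 2.

2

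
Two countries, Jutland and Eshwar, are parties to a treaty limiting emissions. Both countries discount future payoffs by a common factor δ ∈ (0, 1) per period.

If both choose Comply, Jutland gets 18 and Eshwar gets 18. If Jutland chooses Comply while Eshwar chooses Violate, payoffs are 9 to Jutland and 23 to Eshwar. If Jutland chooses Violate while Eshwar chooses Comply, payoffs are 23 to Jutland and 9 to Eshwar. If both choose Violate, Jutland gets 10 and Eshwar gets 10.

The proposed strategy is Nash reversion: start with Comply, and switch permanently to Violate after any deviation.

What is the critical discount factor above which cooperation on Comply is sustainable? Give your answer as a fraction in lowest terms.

5/13

Cooperation forever yields 18 each period: 18/(1−δ).
Deviating yields 23 once, then 10 forever: 23 + 10δ/(1−δ).
No profitable deviation requires 18/(1−δ) ≥ 23 + 10δ/(1−δ).
Multiplying by (1−δ): 18 ≥ 23(1−δ) + 10δ = 23 − 13δ.
So 13δ ≥ 5, i.e. δ ≥ 5/13.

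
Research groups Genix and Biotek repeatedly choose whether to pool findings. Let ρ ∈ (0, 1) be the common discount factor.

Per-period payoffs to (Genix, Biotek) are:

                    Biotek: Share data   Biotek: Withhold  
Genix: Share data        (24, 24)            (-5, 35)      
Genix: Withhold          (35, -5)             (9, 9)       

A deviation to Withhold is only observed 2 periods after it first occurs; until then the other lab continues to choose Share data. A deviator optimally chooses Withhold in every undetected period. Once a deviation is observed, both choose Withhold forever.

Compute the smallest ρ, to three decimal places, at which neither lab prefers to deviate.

0.650

A deviator earns 35 for 2 periods, then 9 forever; cooperating earns 24 forever. Multiplying the IC by (1−ρ):
24 ≥ 35(1−ρ^2) + 9ρ^2, so 26·ρ^2 ≥ 11 and ρ^2 ≥ 11/26.
ρ ≥ (11/26)^(1/2) ≈ 0.650.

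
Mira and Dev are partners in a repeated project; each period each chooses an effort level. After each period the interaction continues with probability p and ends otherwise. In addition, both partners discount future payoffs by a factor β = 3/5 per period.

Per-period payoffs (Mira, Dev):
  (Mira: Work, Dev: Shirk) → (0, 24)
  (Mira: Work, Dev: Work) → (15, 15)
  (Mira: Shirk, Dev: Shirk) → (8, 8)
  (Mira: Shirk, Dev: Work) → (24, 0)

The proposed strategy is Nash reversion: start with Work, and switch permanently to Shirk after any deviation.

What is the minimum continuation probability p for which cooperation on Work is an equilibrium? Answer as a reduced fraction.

Expected continuation weight on next period's payoff is β·p = 3/5·p, which plays the role of the discount factor.
Cooperation requires 3/5·p ≥ (24−15)/(24−8) = 9/16, hence p ≥ 15/16.

15/16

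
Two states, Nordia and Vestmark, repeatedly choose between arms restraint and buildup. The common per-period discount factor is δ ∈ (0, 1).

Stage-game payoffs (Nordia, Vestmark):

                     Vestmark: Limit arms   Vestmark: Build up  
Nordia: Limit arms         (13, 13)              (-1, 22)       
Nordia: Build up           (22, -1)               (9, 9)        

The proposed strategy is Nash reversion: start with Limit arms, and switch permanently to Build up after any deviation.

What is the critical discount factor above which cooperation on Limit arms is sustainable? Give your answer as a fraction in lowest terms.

Cooperation forever yields 13 each period: 13/(1−δ).
Deviating yields 22 once, then 9 forever: 22 + 9δ/(1−δ).
No profitable deviation requires 13/(1−δ) ≥ 22 + 9δ/(1−δ).
Multiplying by (1−δ): 13 ≥ 22(1−δ) + 9δ = 22 − 13δ.
So 13δ ≥ 9, i.e. δ ≥ 9/13.

9/13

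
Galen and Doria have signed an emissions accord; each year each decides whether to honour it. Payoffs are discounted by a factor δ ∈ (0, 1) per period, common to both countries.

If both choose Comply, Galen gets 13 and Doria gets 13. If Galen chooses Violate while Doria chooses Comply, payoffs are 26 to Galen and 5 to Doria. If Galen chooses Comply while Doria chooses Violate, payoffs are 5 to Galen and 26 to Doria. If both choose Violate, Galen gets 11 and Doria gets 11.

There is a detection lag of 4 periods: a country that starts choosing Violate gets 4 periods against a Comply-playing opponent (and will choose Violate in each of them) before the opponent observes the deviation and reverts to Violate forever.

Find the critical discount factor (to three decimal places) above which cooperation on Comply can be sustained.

A deviator earns 26 for 4 periods, then 11 forever; cooperating earns 13 forever. Multiplying the IC by (1−δ):
13 ≥ 26(1−δ^4) + 11δ^4, so 15·δ^4 ≥ 13 and δ^4 ≥ 13/15.
δ ≥ (13/15)^(1/4) ≈ 0.965.

0.965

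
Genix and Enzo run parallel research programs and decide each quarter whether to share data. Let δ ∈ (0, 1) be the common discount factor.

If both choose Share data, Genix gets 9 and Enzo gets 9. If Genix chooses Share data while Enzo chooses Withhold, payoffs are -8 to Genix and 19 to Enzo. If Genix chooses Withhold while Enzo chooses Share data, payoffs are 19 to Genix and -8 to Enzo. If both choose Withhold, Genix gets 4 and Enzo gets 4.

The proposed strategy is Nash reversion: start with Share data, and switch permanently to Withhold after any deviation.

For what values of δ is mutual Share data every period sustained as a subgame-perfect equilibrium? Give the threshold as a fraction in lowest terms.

Cooperation forever yields 9 each period: 9/(1−δ).
Deviating yields 19 once, then 4 forever: 19 + 4δ/(1−δ).
No profitable deviation requires 9/(1−δ) ≥ 19 + 4δ/(1−δ).
Multiplying by (1−δ): 9 ≥ 19(1−δ) + 4δ = 19 − 15δ.
So 15δ ≥ 10, i.e. δ ≥ 10/15 = 2/3.

2/3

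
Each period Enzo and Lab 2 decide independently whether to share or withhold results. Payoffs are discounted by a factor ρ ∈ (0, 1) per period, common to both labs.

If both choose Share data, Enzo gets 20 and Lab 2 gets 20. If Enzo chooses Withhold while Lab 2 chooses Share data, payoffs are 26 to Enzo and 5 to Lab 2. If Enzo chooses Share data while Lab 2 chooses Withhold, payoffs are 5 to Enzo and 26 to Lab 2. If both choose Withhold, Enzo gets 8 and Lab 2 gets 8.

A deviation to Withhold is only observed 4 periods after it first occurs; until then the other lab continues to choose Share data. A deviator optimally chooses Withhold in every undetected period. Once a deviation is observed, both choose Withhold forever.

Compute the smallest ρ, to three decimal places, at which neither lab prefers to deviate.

A deviator earns 26 for 4 periods, then 8 forever; cooperating earns 20 forever. Multiplying the IC by (1−ρ):
20 ≥ 26(1−ρ^4) + 8ρ^4, so 18·ρ^4 ≥ 6 and ρ^4 ≥ 1/3.
ρ ≥ (1/3)^(1/4) ≈ 0.760.

0.760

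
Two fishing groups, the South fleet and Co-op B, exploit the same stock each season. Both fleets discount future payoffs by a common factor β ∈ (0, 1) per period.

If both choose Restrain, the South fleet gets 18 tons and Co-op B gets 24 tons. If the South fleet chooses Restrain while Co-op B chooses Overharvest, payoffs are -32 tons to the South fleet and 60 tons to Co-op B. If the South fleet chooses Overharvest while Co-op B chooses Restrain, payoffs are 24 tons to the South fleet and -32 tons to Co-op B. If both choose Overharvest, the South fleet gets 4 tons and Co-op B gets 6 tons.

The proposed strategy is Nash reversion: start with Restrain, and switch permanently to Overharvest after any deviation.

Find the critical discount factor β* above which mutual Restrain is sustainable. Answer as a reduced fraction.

For the South fleet: deviation gain 24−18 = 6, per-period punishment loss 18−4 = 14. IC gives β ≥ 6/20 = 3/10.
For Co-op B: gain 36, loss 18 per period, so β ≥ 36/54 = 2/3.
The tighter constraint is Co-op B's, so cooperation needs β ≥ 2/3.

2/3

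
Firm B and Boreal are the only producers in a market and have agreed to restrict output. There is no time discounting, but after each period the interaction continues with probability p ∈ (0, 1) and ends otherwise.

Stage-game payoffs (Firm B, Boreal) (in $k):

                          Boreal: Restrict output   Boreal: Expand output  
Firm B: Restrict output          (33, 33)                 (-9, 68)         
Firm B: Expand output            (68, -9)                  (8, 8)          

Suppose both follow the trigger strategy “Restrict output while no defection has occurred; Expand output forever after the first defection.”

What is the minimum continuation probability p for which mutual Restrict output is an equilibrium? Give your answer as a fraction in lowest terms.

Expected cooperation value is 33 + p·33 + p²·33 + … = 33/(1−p); deviation gives 68 + p·8/(1−p).
33 ≥ 68(1−p) + 8p ⇒ 60p ≥ 35 ⇒ p ≥ 35/60 = 7/12.

7/12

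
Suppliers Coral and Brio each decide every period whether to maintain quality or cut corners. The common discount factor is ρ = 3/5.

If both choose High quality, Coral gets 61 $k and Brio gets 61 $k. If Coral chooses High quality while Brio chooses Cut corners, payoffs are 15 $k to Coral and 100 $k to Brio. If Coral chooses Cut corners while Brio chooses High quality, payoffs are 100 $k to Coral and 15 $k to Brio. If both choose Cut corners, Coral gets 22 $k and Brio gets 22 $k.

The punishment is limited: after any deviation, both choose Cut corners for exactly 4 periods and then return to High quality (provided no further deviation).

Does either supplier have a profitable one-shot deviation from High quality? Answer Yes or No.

No

IC: ρ+…+ρ^4 ≥ (100−61)/(61−22) = 1.
At ρ = 3/5: partial sum = 1.3056 ≥ 1.0000. Cooperation sustainable.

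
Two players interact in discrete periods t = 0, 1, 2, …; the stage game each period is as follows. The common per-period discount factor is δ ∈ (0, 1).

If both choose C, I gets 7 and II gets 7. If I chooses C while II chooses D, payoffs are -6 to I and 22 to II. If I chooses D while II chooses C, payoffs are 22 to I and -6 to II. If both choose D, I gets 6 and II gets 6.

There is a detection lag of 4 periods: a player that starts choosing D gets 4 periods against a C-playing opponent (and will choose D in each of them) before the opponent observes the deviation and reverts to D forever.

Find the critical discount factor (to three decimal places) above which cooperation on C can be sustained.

A deviator earns 22 for 4 periods, then 6 forever; cooperating earns 7 forever. Multiplying the IC by (1−δ):
7 ≥ 22(1−δ^4) + 6δ^4, so 16·δ^4 ≥ 15 and δ^4 ≥ 15/16.
δ ≥ (15/16)^(1/4) ≈ 0.984.

0.984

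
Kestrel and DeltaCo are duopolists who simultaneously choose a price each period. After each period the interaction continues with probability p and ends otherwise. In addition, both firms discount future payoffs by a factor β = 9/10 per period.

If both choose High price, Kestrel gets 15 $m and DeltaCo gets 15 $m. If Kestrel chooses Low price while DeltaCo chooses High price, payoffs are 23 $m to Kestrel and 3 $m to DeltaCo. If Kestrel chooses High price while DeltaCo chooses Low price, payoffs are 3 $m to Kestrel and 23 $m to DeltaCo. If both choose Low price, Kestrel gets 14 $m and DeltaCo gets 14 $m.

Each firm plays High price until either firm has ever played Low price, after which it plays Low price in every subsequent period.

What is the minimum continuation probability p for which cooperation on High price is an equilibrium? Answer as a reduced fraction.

Expected continuation weight on next period's payoff is β·p = 9/10·p, which plays the role of the discount factor.
Cooperation requires 9/10·p ≥ (23−15)/(23−14) = 8/9, hence p ≥ 80/81.

80/81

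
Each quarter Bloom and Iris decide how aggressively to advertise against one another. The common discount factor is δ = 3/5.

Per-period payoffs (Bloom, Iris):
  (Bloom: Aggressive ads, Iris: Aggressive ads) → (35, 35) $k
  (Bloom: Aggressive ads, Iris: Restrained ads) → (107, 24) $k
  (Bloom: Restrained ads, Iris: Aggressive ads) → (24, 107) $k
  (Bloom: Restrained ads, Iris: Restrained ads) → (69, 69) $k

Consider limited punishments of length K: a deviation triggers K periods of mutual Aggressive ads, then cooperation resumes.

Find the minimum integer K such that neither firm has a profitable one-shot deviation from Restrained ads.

3

Need Σ_{k=1}^{K} δ^k ≥ (107−69)/(69−35) = 1.1176 at δ = 3/5.
At K = 2 the sum is 0.9600 < 1.1176; at K = 3 it is 1.1760 ≥ 1.1176.
So the minimum punishment length is K = 3.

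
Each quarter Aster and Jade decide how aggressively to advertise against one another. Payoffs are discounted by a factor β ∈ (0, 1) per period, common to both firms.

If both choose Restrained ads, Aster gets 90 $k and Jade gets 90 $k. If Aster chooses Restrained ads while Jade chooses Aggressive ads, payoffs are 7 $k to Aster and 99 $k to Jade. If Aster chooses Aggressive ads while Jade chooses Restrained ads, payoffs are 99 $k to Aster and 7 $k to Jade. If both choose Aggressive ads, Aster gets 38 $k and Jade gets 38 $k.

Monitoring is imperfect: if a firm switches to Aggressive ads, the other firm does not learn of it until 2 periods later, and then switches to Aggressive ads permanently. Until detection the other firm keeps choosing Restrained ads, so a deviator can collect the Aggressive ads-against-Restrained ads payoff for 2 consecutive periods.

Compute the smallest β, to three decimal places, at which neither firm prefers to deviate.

0.384

Deviating for the 2 undetected periods gains 99−90 = 9 per period over cooperation, then loses 90−38 = 52 per period forever once punishment starts.
Gain: 9(1 + β + … + β^1); loss: 52·β^2/(1−β).
No profitable deviation ⇔ 9(1−β^2) ≤ 52·β^2, i.e. β^2 ≥ 9/(9+52) = 9/61.
Hence β ≥ (9/61)^(1/2) ≈ 0.384.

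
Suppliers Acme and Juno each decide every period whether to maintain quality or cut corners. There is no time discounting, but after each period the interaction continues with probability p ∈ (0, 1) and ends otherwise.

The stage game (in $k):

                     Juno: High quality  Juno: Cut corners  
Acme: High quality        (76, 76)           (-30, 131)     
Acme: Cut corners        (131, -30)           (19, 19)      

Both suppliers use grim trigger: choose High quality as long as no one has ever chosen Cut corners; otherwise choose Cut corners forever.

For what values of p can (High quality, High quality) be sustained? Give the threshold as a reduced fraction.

55/112

Expected cooperation value is 76 + p·76 + p²·76 + … = 76/(1−p); deviation gives 131 + p·19/(1−p).
76 ≥ 131(1−p) + 19p ⇒ 112p ≥ 55 ⇒ p ≥ 55/112.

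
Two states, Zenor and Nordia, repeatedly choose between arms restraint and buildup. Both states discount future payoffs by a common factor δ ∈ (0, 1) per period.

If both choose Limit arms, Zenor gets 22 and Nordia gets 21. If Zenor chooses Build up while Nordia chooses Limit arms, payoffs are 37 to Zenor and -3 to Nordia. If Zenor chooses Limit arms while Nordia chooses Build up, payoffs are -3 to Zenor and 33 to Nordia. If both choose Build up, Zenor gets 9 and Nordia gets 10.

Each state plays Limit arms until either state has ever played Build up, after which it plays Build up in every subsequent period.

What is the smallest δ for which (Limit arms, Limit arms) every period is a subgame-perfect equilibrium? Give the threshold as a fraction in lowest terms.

15/28

For Zenor: deviation gain 37−22 = 15, per-period punishment loss 22−9 = 13. IC gives δ ≥ 15/28.
For Nordia: gain 12, loss 11 per period, so δ ≥ 12/23.
The tighter constraint is Zenor's, so cooperation needs δ ≥ 15/28.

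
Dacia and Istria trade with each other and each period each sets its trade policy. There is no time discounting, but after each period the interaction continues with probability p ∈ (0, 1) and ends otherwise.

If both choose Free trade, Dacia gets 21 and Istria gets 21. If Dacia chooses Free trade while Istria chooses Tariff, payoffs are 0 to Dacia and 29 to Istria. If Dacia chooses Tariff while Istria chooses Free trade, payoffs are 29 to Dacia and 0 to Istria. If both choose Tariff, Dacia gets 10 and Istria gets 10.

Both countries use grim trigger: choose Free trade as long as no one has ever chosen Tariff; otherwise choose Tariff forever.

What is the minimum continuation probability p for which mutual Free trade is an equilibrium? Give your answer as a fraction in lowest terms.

With no time discounting, the continuation probability p plays the role of the discount factor.
Grim-trigger IC: 21/(1−p) ≥ 29 + 10p/(1−p) ⇒ p ≥ (29−21)/(29−10) = 8/19.

8/19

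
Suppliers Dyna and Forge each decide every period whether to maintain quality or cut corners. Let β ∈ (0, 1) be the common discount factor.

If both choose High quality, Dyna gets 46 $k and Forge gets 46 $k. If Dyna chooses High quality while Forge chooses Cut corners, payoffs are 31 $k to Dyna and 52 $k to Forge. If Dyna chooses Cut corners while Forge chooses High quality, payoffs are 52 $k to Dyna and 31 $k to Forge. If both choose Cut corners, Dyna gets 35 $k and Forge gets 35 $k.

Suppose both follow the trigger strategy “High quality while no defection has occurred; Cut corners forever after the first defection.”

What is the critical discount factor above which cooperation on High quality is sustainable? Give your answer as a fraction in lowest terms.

6/17

One-period gain from deviating is 52 − 46 = 6. The loss is 46 − 35 = 11 in every subsequent period, with present value 11·β/(1−β).
Deviation is unprofitable when 11·β/(1−β) ≥ 6, i.e. β/(1−β) ≥ 6/11.
Equivalently β ≥ 6/(6+11) = 6/17.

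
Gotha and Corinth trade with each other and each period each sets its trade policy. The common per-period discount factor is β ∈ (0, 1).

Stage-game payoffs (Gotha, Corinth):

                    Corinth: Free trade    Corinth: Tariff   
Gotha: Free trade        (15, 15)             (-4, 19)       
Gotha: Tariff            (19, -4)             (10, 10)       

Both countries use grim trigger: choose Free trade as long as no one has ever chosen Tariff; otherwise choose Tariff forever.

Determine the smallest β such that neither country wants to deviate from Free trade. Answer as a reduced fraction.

Under grim trigger the critical discount factor is (T−C)/(T−P) with T = 19, C = 15, P = 10.
β* = (19−15)/(19−10) = 4/9.

4/9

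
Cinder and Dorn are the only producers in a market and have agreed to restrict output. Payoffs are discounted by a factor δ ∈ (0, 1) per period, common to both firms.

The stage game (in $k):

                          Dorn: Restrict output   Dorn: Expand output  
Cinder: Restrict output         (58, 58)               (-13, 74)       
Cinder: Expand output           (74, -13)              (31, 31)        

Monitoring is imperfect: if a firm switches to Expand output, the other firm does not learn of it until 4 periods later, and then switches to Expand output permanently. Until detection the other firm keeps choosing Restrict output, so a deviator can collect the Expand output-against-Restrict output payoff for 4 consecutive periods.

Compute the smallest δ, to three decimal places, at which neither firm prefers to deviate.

0.781

Deviating for the 4 undetected periods gains 74−58 = 16 per period over cooperation, then loses 58−31 = 27 per period forever once punishment starts.
Gain: 16(1 + δ + … + δ^3); loss: 27·δ^4/(1−δ).
No profitable deviation ⇔ 16(1−δ^4) ≤ 27·δ^4, i.e. δ^4 ≥ 16/(16+27) = 16/43.
Hence δ ≥ (16/43)^(1/4) ≈ 0.781.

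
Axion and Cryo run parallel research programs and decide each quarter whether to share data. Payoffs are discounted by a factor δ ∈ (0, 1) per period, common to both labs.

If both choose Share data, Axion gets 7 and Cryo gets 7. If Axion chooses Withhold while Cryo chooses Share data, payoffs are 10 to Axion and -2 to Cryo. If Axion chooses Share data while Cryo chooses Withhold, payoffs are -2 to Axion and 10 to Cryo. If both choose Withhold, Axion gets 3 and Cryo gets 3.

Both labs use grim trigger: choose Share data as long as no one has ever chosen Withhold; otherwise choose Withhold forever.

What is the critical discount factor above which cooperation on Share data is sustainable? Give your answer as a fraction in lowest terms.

3/7

7/(1−δ) ≥ 10 + 3δ/(1−δ)
7 ≥ 10 − 7δ
δ ≥ 3/7.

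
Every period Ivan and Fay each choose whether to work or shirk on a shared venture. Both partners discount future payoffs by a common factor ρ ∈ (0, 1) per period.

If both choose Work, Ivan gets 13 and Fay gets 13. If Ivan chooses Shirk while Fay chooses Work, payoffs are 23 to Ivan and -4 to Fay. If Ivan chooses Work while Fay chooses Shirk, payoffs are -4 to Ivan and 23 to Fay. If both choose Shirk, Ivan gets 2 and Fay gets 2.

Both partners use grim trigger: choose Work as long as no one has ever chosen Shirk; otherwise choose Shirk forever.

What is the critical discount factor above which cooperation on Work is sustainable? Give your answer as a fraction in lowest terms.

One-period gain from deviating is 23 − 13 = 10. The loss is 13 − 2 = 11 in every subsequent period, with present value 11·ρ/(1−ρ).
Deviation is unprofitable when 11·ρ/(1−ρ) ≥ 10, i.e. ρ/(1−ρ) ≥ 10/11.
Equivalently ρ ≥ 10/(10+11) = 10/21.

10/21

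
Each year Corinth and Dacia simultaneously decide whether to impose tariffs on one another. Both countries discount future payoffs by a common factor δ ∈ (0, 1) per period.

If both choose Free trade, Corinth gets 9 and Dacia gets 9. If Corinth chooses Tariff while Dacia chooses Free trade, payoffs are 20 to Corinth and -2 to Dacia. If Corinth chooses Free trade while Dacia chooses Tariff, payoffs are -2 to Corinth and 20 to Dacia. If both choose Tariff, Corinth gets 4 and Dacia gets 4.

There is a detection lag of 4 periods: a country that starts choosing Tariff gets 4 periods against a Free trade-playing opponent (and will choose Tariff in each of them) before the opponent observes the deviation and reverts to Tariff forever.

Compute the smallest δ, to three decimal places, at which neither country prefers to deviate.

Deviating for the 4 undetected periods gains 20−9 = 11 per period over cooperation, then loses 9−4 = 5 per period forever once punishment starts.
Gain: 11(1 + δ + … + δ^3); loss: 5·δ^4/(1−δ).
No profitable deviation ⇔ 11(1−δ^4) ≤ 5·δ^4, i.e. δ^4 ≥ 11/(11+5) = 11/16.
Hence δ ≥ (11/16)^(1/4) ≈ 0.911.

0.911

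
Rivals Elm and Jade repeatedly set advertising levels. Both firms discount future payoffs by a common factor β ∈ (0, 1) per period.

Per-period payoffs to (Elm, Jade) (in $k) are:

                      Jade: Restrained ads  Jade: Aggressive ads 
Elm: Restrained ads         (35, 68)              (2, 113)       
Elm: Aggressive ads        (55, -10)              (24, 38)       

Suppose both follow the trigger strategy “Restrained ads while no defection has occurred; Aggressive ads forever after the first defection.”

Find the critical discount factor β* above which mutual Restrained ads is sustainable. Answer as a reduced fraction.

Elm: cooperation gives 35 each period; deviation gives 55 once then 24 forever.
  35/(1−β) ≥ 55 + 24β/(1−β) ⇒ β ≥ 20/31.
Jade: cooperation gives 68 each period; deviation gives 113 once then 38 forever.
  β ≥ 45/75 = 3/5.
Both must hold, so the binding constraint is Elm's: β ≥ 20/31.

20/31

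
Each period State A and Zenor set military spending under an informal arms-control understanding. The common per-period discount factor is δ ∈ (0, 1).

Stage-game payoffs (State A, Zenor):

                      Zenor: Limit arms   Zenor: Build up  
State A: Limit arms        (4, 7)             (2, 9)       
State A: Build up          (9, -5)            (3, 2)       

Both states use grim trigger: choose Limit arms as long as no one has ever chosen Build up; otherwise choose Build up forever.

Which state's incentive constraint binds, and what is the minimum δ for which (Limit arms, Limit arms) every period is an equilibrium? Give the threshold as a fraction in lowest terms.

State A; δ ≥ 5/6

State A's threshold: (9−4)/(9−3) = 5/6.
Zenor's threshold: (9−7)/(9−2) = 2/7.
5/6 > 2/7, so State A binds and δ* = 5/6.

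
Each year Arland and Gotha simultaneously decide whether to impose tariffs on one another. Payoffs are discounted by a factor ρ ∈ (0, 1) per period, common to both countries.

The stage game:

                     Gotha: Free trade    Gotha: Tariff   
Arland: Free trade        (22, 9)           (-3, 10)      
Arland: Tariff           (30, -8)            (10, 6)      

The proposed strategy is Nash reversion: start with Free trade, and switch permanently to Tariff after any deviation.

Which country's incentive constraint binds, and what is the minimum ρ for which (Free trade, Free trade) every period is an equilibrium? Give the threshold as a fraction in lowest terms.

For Arland: deviation gain 30−22 = 8, per-period punishment loss 22−10 = 12. IC gives ρ ≥ 8/20 = 2/5.
For Gotha: gain 1, loss 3 per period, so ρ ≥ 1/4.
The tighter constraint is Arland's, so cooperation needs ρ ≥ 2/5.

Arland; ρ ≥ 2/5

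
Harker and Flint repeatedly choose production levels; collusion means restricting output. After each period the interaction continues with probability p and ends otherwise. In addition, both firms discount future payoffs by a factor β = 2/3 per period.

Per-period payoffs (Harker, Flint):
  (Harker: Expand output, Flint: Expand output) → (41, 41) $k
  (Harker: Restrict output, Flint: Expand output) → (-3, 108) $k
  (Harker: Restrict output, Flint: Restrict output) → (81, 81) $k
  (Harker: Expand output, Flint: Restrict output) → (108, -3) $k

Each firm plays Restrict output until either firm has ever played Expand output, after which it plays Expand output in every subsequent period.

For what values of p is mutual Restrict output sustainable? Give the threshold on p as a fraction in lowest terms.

81/134

With continuation probability p and discount β, the effective per-period discount factor is βp.
Grim-trigger IC: βp ≥ (108−81)/(108−41) = 27/67.
So p ≥ (27/67)/(2/3) = 81/134.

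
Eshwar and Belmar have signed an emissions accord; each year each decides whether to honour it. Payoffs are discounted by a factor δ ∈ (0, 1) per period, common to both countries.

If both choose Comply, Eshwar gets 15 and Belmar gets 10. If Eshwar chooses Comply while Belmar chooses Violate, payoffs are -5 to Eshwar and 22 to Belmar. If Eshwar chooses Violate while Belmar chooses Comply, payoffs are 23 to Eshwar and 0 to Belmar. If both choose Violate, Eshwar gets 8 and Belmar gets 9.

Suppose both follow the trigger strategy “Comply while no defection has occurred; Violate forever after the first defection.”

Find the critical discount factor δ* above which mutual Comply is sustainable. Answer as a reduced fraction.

Eshwar's threshold: (23−15)/(23−8) = 8/15.
Belmar's threshold: (22−10)/(22−9) = 12/13.
8/15 < 12/13, so Belmar binds and δ* = 12/13.

12/13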